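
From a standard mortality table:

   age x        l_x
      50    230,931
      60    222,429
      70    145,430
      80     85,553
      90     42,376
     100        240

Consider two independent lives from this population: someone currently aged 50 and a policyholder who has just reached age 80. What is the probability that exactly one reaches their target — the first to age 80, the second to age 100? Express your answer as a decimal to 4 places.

0.3712

p₁ = l_80/l_50 = 85,553/230,931 = 0.370470; p₂ = l_100/l_80 = 240/85,553 = 0.002805.
P(exactly one) = p₁(1−p₂) + (1−p₁)p₂ = 0.369431 + 0.001766 = 0.371197.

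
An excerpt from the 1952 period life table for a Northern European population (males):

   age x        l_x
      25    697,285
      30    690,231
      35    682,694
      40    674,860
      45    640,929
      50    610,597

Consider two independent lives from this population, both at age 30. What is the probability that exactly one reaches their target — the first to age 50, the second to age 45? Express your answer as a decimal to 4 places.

0.1703

p₁ = l_50/l_30 = 610,597/690,231 = 0.884627; p₂ = l_45/l_30 = 640,929/690,231 = 0.928572.
P(exactly one) = p₁(1−p₂) + (1−p₁)p₂ = 0.063187 + 0.107132 = 0.170319.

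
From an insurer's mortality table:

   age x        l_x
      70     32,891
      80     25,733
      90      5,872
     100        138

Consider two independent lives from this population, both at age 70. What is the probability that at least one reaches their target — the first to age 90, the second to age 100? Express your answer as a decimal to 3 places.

0.182

p₁ = l_90/l_70 = 5,872/32,891 = 0.178529; p₂ = l_100/l_70 = 138/32,891 = 0.004196.
P(at least one) = 1 − (1−p₁)(1−p₂) = 1 − 0.821471 × 0.995804 = 0.181976.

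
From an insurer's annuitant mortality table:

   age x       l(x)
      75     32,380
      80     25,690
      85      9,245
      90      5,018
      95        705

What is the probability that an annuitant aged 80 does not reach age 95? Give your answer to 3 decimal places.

0.973

P(die before 95 | alive at 80) = 1 − l(95)/l(80) = 1 − 705/25,690 = (24,985)/25,690 = 0.972557.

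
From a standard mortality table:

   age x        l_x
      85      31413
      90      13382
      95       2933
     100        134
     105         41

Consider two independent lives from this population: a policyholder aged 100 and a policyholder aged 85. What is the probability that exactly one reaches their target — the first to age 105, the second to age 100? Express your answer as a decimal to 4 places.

0.3076

p₁ = l_105/l_100 = 41/134 = 0.305970; p₂ = l_100/l_85 = 134/31413 = 0.004266.
P(exactly one) = p₁(1−p₂) + (1−p₁)p₂ = 0.304665 + 0.002961 = 0.307625.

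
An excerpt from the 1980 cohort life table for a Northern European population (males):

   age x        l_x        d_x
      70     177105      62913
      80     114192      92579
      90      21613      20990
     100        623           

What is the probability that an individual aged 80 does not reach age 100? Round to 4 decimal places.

0.9945

P(die before 100 | alive at 80) = 1 − l_100/l_80 = 1 − 623/114192 = (113569)/114192 = 0.994544.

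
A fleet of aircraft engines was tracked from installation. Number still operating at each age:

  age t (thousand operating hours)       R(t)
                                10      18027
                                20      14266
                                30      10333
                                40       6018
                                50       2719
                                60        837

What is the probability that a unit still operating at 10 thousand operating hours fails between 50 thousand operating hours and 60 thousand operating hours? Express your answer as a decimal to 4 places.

This is the probability of reaching 50 but not 60, conditional on being operational at 10: (R(50) − R(60)) / R(10).
= (2719 − 837) / 18027 = 1882 / 18027 = 0.104399.

0.1044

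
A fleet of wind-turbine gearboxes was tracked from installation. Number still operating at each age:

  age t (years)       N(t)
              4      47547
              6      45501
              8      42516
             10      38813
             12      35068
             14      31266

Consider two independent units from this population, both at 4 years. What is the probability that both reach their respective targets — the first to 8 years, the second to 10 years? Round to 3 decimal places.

p₁ = N(8)/N(4) = 42516/47547 = 0.894189; p₂ = N(10)/N(4) = 38813/47547 = 0.816308.
P(both) = p₁ × p₂ = 0.894189 × 0.816308 = 0.729934.

0.730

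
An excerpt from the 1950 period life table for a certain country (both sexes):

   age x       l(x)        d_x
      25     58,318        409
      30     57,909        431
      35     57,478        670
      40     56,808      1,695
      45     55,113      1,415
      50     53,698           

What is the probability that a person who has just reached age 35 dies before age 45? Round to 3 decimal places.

0.041

P(die before 45 | alive at 35) = 1 − l(45)/l(35) = 1 − 55,113/57,478 = (2,365)/57,478 = 0.041146.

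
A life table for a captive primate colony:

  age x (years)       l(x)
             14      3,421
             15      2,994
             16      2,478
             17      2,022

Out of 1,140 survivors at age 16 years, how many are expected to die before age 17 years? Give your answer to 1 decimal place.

209.8

The relevant probability is 1 − 2,022/2,478 = 0.184019.
Expected number = 1,140 × 0.184019 = 209.8.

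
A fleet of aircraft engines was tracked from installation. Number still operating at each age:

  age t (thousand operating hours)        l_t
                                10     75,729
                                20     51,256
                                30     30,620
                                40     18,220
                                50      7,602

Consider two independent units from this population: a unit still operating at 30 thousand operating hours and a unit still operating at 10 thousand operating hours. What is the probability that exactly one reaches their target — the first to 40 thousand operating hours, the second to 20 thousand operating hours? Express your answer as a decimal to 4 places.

0.4664

p₁ = l_40/l_30 = 18,220/30,620 = 0.595036; p₂ = l_20/l_10 = 51,256/75,729 = 0.676835.
P(exactly one) = p₁(1−p₂) + (1−p₁)p₂ = 0.192295 + 0.274094 = 0.466389.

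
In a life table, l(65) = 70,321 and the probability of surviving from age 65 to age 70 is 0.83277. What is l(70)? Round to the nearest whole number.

58561

l(70) = l(65) × p = 70,321 × 0.83277 = 58561.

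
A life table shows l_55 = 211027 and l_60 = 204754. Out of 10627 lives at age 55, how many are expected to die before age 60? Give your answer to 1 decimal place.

The relevant probability is 1 − 204754/211027 = 0.029726.
Expected number = 10627 × 0.029726 = 315.9.

315.9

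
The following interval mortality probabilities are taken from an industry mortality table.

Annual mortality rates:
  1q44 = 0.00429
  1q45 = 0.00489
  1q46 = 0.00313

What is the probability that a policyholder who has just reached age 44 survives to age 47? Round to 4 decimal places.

0.9877

The overall survival probability is (1 − 0.00429) × (1 − 0.00489) × (1 − 0.00313).
= 0.99571 × 0.99511 × 0.99687 = 0.987740.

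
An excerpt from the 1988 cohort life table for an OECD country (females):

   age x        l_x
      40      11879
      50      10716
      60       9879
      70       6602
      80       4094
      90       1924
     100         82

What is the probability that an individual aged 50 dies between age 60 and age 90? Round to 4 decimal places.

0.7423

This is the probability of reaching 60 but not 90, conditional on being alive at 50: (l_60 − l_90) / l_50.
= (9879 − 1924) / 10716 = 7955 / 10716 = 0.742348.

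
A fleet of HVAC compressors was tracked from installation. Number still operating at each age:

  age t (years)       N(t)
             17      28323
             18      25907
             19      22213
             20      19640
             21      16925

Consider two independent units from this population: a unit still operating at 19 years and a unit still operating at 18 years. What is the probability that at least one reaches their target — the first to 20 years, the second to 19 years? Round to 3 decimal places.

p₁ = N(20)/N(19) = 19640/22213 = 0.884167; p₂ = N(19)/N(18) = 22213/25907 = 0.857413.
P(at least one) = 1 − (1−p₁)(1−p₂) = 1 − 0.115833 × 0.142587 = 0.983484.

0.983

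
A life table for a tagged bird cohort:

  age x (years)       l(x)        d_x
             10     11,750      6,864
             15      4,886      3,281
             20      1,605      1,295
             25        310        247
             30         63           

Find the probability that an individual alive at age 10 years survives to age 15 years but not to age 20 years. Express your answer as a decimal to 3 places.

0.279

This is the probability of reaching 15 but not 20, conditional on being alive at 10: (l(15) − l(20)) / l(10).
= (4,886 − 1,605) / 11,750 = 3,281 / 11,750 = 0.279234.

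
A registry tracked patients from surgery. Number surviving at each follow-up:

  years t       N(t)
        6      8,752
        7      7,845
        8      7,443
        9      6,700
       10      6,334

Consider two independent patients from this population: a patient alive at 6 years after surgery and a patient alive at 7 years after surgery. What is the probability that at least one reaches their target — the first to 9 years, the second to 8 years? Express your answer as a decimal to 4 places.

p₁ = N(9)/N(6) = 6,700/8,752 = 0.765539; p₂ = N(8)/N(7) = 7,443/7,845 = 0.948757.
P(at least one) = 1 − (1−p₁)(1−p₂) = 1 − 0.234461 × 0.051243 = 0.987986.

0.9880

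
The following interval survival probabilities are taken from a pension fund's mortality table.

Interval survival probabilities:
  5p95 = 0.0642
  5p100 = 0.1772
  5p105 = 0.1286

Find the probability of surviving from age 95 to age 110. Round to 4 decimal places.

0.0015

Survival from 95 to 110 is the product of surviving each interval: 0.0642 × 0.1772 × 0.1286.
= 0.001463.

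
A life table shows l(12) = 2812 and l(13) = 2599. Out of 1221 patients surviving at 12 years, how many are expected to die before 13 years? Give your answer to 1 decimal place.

92.5

The relevant probability is 1 − 2599/2812 = 0.075747.
Expected number = 1221 × 0.075747 = 92.5.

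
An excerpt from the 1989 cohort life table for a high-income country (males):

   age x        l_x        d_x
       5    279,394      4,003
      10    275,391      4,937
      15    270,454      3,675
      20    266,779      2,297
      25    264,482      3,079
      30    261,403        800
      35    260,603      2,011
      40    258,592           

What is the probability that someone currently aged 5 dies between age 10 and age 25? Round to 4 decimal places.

0.0390

This is the probability of reaching 10 but not 25, conditional on being alive at 5: (l_10 − l_25) / l_5.
= (275,391 − 264,482) / 279,394 = 10,909 / 279,394 = 0.039045.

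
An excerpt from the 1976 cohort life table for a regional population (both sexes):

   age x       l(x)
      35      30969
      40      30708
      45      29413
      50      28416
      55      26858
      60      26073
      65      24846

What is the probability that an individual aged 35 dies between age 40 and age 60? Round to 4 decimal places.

This is the probability of reaching 40 but not 60, conditional on being alive at 35: (l(40) − l(60)) / l(35).
= (30708 − 26073) / 30969 = 4635 / 30969 = 0.149666.

0.1497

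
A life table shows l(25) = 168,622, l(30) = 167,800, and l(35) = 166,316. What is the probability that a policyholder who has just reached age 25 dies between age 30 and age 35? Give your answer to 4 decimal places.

This is the probability of reaching 30 but not 35, conditional on being alive at 25: (l(30) − l(35)) / l(25).
= (167,800 − 166,316) / 168,622 = 1,484 / 168,622 = 0.008801.

0.0088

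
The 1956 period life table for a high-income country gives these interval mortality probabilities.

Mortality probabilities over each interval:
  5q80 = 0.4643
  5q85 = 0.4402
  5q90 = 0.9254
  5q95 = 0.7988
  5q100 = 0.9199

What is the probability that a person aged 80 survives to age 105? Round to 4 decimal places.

Chaining the interval survival probabilities: (1 − 0.4643) × (1 − 0.4402) × (1 − 0.9254) × (1 − 0.7988) × (1 − 0.9199).
= 0.5357 × 0.5598 × 0.0746 × 0.2012 × 0.0801 = 0.000361.

0.0004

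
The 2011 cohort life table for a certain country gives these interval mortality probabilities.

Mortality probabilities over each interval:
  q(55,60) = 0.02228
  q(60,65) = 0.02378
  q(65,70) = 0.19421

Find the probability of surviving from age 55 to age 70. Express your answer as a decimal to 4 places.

Survival from 55 to 70 is the product of surviving each interval: (1 − 0.02228) × (1 − 0.02378) × (1 − 0.19421).
= 0.97772 × 0.97622 × 0.80579 = 0.769102.

0.7691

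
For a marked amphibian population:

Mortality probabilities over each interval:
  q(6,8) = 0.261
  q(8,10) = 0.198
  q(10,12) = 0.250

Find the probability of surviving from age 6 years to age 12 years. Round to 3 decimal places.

P(survive 6→12) = (1 − 0.261) × (1 − 0.198) × (1 − 0.250).
= 0.739 × 0.802 × 0.750 = 0.444509.

0.445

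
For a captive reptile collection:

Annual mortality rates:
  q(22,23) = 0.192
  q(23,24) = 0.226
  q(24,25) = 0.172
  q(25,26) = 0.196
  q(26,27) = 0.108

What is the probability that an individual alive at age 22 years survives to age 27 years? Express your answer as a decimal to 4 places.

0.3714

Chaining the interval survival probabilities: (1 − 0.192) × (1 − 0.226) × (1 − 0.172) × (1 − 0.196) × (1 − 0.108).
= 0.808 × 0.774 × 0.828 × 0.804 × 0.892 = 0.371367.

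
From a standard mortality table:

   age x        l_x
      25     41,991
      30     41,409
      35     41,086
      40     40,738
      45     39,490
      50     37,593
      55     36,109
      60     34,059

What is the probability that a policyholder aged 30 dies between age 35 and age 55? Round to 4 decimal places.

0.1202

We want 5|20q30 = (l_35 − l_55)/l_30.
This is the probability of reaching 35 but not 55, conditional on being alive at 30: (l_35 − l_55) / l_30.
= (41,086 − 36,109) / 41,409 = 4,977 / 41,409 = 0.120191.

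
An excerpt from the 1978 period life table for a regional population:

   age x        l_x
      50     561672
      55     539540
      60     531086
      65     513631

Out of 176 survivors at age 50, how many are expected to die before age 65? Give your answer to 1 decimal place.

The relevant probability is 1 − 513631/561672 = 0.085532.
Expected number = 176 × 0.085532 = 15.1.

15.1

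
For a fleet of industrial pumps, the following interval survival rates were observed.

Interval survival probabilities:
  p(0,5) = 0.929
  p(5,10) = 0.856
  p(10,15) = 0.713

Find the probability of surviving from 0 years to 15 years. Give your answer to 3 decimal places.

0.567

The overall survival probability is 0.929 × 0.856 × 0.713.
= 0.566995.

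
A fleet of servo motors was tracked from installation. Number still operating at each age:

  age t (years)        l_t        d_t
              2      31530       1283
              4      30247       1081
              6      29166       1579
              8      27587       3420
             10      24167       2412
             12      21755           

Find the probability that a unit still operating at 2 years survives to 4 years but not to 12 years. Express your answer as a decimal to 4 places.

This is the probability of reaching 4 but not 12, conditional on being operational at 2: (l_4 − l_12) / l_2.
= (30247 − 21755) / 31530 = 8492 / 31530 = 0.269331.

0.2693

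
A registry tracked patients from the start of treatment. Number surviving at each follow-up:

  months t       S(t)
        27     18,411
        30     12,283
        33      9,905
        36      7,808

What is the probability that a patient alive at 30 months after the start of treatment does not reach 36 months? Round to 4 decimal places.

P(die before 36 | alive at 30) = 1 − S(36)/S(30) = 1 − 7,808/12,283 = (4,475)/12,283 = 0.364325.

0.3643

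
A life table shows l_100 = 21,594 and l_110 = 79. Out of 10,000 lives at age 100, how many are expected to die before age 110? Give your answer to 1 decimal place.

The relevant probability is 1 − 79/21,594 = 0.996342.
Expected number = 10,000 × 0.996342 = 9963.4.

9963.4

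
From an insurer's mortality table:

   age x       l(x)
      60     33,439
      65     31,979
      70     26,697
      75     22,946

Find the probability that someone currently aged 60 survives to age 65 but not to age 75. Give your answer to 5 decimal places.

0.27013

This is the probability of reaching 65 but not 75, conditional on being alive at 60: (l(65) − l(75)) / l(60).
= (31,979 − 22,946) / 33,439 = 9,033 / 33,439 = 0.270134.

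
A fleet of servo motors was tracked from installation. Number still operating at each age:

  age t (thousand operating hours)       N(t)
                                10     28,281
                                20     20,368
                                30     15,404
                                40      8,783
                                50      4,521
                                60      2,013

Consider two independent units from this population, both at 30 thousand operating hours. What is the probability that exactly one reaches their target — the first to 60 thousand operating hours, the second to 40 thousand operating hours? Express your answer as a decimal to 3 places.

0.552

p₁ = N(60)/N(30) = 2,013/15,404 = 0.130680; p₂ = N(40)/N(30) = 8,783/15,404 = 0.570177.
P(exactly one) = p₁(1−p₂) + (1−p₁)p₂ = 0.056169 + 0.495666 = 0.551836.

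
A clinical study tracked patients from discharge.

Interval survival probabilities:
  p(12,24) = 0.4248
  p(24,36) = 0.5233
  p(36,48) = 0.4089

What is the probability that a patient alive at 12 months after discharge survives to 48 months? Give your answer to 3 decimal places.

Survival from 12 to 48 is the product of surviving each interval: 0.4248 × 0.5233 × 0.4089.
= 0.090898.

0.091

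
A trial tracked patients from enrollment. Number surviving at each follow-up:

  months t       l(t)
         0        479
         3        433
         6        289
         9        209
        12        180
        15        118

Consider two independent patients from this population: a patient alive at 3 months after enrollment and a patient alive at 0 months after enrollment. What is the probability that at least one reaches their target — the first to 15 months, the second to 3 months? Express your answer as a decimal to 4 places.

0.9301

p₁ = l(15)/l(3) = 118/433 = 0.272517; p₂ = l(3)/l(0) = 433/479 = 0.903967.
P(at least one) = 1 − (1−p₁)(1−p₂) = 1 − 0.727483 × 0.096033 = 0.930138.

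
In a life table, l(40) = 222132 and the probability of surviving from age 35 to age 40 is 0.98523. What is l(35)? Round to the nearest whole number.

225462

l(35) = l(40) / p = 222132 / 0.98523 = 225462.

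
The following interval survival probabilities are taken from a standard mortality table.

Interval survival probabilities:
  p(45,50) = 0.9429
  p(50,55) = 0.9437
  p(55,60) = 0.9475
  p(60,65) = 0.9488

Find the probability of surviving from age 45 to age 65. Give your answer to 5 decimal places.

0.79993

Survival from 45 to 65 is the product of surviving each interval: 0.9429 × 0.9437 × 0.9475 × 0.9488.
= 0.799933.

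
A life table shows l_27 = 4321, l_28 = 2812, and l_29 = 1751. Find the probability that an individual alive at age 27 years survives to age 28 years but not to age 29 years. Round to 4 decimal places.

This is the probability of reaching 28 but not 29, conditional on being alive at 27: (l_28 − l_29) / l_27.
= (2812 − 1751) / 4321 = 1061 / 4321 = 0.245545.

0.2455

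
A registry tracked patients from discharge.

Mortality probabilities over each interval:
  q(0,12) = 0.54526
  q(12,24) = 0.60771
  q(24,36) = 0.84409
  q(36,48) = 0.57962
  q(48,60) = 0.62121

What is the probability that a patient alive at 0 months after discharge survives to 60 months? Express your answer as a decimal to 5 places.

Survival from 0 to 60 is the product of surviving each interval: (1 − 0.54526) × (1 − 0.60771) × (1 − 0.84409) × (1 − 0.57962) × (1 − 0.62121).
= 0.45474 × 0.39229 × 0.15591 × 0.42038 × 0.37879 = 0.004429.

0.00443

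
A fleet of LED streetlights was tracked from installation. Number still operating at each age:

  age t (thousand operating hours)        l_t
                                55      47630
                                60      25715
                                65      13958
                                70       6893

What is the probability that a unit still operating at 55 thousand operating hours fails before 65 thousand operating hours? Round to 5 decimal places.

P(fail before 65 | operational at 55) = 1 − l_65/l_55 = 1 − 13958/47630 = (33672)/47630 = 0.706949.

0.70695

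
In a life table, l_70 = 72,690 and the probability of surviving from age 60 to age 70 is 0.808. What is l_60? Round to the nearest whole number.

l_60 = l_70 / p = 72,690 / 0.808 = 89963.

89963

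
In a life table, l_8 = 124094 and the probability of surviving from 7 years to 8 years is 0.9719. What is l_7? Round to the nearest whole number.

127682

l_7 = l_8 / p = 124094 / 0.9719 = 127682.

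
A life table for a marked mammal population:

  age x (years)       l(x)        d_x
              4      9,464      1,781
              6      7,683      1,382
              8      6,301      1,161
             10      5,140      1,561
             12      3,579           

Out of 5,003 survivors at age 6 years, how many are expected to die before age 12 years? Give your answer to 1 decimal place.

2672.4

The relevant probability is 1 − 3,579/7,683 = 0.534166.
Expected number = 5,003 × 0.534166 = 2672.4.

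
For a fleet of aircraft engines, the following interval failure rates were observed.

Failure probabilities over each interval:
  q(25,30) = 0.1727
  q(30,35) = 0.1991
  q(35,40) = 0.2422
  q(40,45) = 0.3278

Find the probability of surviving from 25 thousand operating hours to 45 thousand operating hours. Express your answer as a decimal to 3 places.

The overall survival probability is (1 − 0.1727) × (1 − 0.1991) × (1 − 0.2422) × (1 − 0.3278).
= 0.8273 × 0.8009 × 0.7578 × 0.6722 = 0.337516.

0.338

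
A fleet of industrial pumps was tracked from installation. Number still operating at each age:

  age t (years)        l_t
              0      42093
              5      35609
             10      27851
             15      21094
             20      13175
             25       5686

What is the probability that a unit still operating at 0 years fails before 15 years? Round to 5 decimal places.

0.49887

P(fail before 15 | operational at 0) = 1 − l_15/l_0 = 1 − 21094/42093 = (20999)/42093 = 0.498872.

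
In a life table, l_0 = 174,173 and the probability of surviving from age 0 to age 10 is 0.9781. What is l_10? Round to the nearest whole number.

170359

l_10 = l_0 × p = 174,173 × 0.9781 = 170359.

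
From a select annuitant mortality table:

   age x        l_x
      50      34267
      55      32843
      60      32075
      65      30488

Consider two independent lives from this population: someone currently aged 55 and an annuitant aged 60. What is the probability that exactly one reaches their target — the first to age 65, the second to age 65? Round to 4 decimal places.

p₁ = l_65/l_55 = 30488/32843 = 0.928295; p₂ = l_65/l_60 = 30488/32075 = 0.950522.
P(exactly one) = p₁(1−p₂) + (1−p₁)p₂ = 0.045930 + 0.068157 = 0.114087.

0.1141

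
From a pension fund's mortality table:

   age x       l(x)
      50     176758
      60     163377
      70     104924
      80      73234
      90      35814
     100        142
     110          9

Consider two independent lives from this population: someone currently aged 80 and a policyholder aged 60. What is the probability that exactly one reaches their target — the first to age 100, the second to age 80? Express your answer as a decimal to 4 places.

0.4485

p₁ = l(100)/l(80) = 142/73234 = 0.001939; p₂ = l(80)/l(60) = 73234/163377 = 0.448252.
P(exactly one) = p₁(1−p₂) + (1−p₁)p₂ = 0.001070 + 0.447383 = 0.448453.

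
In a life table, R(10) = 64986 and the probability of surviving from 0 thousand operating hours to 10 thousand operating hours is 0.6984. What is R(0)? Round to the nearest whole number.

R(0) = R(10) / p = 64986 / 0.6984 = 93050.

93050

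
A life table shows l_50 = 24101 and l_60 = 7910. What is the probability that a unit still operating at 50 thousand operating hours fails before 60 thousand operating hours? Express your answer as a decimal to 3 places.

P(fail before 60 | operational at 50) = 1 − l_60/l_50 = 1 − 7910/24101 = (16191)/24101 = 0.671798.

0.672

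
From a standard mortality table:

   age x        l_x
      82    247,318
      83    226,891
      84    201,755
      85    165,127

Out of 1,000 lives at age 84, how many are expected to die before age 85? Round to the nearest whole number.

The relevant probability is 1 − 165,127/201,755 = 0.181547.
Expected number = 1,000 × 0.181547 = 182.

182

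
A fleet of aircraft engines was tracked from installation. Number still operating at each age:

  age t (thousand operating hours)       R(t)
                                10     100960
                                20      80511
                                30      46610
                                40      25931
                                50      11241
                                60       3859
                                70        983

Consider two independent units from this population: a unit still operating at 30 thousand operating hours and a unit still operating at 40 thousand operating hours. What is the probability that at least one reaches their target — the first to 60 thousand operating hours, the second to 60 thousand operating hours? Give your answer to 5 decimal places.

0.21929

p₁ = R(60)/R(30) = 3859/46610 = 0.082793; p₂ = R(60)/R(40) = 3859/25931 = 0.148818.
P(at least one) = 1 − (1−p₁)(1−p₂) = 1 − 0.917207 × 0.851182 = 0.219290.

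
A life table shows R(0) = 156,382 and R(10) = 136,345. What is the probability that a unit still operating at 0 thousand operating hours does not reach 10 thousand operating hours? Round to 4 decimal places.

P(fail before 10 | operational at 0) = 1 − R(10)/R(0) = 1 − 136,345/156,382 = (20,037)/156,382 = 0.128129.

0.1281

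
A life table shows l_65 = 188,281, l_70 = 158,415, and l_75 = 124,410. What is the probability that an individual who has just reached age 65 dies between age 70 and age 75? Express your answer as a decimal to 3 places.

This is the probability of reaching 70 but not 75, conditional on being alive at 65: (l_70 − l_75) / l_65.
= (158,415 − 124,410) / 188,281 = 34,005 / 188,281 = 0.180608.

0.181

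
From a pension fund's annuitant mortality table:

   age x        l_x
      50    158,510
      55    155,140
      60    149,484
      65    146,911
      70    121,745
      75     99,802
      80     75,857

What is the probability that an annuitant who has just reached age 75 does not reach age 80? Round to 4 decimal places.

0.2399

P(die before 80 | alive at 75) = 1 − l_80/l_75 = 1 − 75,857/99,802 = (23,945)/99,802 = 0.239925.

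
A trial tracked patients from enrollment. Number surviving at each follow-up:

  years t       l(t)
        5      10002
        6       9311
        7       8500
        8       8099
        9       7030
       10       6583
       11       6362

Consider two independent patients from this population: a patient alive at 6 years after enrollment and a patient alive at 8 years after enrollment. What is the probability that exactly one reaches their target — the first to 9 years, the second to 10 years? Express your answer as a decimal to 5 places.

0.34045

p₁ = l(9)/l(6) = 7030/9311 = 0.755021; p₂ = l(10)/l(8) = 6583/8099 = 0.812816.
P(exactly one) = p₁(1−p₂) + (1−p₁)p₂ = 0.141328 + 0.199123 = 0.340451.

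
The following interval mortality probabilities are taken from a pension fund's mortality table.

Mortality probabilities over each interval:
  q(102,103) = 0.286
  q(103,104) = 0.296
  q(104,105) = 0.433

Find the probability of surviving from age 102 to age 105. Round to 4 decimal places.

0.2850

P(survive 102→105) = (1 − 0.286) × (1 − 0.296) × (1 − 0.433).
= 0.714 × 0.704 × 0.567 = 0.285006.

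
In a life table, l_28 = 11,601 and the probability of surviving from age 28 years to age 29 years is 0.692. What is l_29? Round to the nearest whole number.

8028

l_29 = l_28 × p = 11,601 × 0.692 = 8028.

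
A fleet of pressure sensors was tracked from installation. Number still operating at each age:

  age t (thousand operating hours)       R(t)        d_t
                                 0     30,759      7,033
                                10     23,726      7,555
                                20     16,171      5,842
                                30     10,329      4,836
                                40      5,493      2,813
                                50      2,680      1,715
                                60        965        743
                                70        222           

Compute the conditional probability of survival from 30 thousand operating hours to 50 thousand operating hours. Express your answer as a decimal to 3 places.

The conditional survival probability is R(50)/R(30) = 2,680/10,329 = 0.259464.

0.259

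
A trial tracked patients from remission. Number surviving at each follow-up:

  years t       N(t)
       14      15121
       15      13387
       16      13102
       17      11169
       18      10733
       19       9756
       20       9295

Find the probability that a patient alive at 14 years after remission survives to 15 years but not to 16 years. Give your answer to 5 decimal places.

This is the probability of reaching 15 but not 16, conditional on being alive at 14: (N(15) − N(16)) / N(14).
= (13387 − 13102) / 15121 = 285 / 15121 = 0.018848.

0.01885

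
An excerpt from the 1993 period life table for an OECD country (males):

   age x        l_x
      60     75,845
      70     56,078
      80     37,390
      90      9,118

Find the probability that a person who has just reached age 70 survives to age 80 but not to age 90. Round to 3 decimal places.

We want 10|10q70 = (l_80 − l_90)/l_70.
This is the probability of reaching 80 but not 90, conditional on being alive at 70: (l_80 − l_90) / l_70.
= (37,390 − 9,118) / 56,078 = 28,272 / 56,078 = 0.504155.

0.504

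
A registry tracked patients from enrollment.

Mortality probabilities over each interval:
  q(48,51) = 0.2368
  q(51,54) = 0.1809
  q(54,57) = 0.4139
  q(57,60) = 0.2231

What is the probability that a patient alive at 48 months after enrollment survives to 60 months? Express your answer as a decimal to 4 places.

P(survive 48→60) = (1 − 0.2368) × (1 − 0.1809) × (1 − 0.4139) × (1 − 0.2231).
= 0.7632 × 0.8191 × 0.5861 × 0.7769 = 0.284651.

0.2847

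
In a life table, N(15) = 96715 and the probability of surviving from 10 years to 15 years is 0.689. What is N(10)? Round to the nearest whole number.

N(10) = N(15) / p = 96715 / 0.689 = 140370.

140370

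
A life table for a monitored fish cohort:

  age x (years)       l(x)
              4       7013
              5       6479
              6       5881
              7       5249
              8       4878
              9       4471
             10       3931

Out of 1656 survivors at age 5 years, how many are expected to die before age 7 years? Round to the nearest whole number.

314

The relevant probability is 1 − 5249/6479 = 0.189844.
Expected number = 1656 × 0.189844 = 314.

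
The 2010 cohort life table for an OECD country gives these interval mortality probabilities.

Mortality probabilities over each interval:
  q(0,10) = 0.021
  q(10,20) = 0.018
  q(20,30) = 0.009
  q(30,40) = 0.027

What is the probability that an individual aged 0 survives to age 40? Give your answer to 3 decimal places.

P(survive 0→40) = (1 − 0.021) × (1 − 0.018) × (1 − 0.009) × (1 − 0.027).
= 0.979 × 0.982 × 0.991 × 0.973 = 0.927002.

0.927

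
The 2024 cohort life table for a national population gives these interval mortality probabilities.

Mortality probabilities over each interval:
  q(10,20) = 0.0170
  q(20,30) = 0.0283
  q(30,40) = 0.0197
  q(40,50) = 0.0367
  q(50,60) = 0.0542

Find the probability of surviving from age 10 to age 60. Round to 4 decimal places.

Survival from 10 to 60 is the product of surviving each interval: (1 − 0.0170) × (1 − 0.0283) × (1 − 0.0197) × (1 − 0.0367) × (1 − 0.0542).
= 0.9830 × 0.9717 × 0.9803 × 0.9633 × 0.9458 = 0.853111.

0.8531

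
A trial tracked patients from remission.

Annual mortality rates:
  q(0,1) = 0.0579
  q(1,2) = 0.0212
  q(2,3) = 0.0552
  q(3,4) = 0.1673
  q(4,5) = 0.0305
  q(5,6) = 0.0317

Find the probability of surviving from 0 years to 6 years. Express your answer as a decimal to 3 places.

0.681

P(survive 0→6) = (1 − 0.0579) × (1 − 0.0212) × (1 − 0.0552) × (1 − 0.1673) × (1 − 0.0305) × (1 − 0.0317).
= 0.9421 × 0.9788 × 0.9448 × 0.8327 × 0.9695 × 0.9683 = 0.681047.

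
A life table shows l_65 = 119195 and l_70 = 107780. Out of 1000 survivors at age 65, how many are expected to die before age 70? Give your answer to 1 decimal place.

The relevant probability is 1 − 107780/119195 = 0.095767.
Expected number = 1000 × 0.095767 = 95.8.

95.8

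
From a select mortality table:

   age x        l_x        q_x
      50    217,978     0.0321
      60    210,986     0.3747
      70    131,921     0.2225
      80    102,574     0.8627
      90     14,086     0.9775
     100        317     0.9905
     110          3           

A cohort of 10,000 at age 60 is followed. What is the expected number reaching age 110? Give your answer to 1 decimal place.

0.1

The relevant probability is 3/210,986 = 0.000014.
Expected number = 10,000 × 0.000014 = 0.1.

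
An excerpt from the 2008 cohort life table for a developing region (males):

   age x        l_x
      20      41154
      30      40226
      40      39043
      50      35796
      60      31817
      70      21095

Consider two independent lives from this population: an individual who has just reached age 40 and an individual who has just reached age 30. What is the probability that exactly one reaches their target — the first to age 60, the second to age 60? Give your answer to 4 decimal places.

p₁ = l_60/l_40 = 31817/39043 = 0.814922; p₂ = l_60/l_30 = 31817/40226 = 0.790956.
P(exactly one) = p₁(1−p₂) + (1−p₁)p₂ = 0.170355 + 0.146389 = 0.316743.

0.3167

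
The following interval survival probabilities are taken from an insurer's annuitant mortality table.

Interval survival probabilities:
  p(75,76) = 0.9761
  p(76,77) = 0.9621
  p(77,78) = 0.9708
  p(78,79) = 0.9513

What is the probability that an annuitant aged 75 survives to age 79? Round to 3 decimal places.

0.867

Chaining the interval survival probabilities: 0.9761 × 0.9621 × 0.9708 × 0.9513.
= 0.867285.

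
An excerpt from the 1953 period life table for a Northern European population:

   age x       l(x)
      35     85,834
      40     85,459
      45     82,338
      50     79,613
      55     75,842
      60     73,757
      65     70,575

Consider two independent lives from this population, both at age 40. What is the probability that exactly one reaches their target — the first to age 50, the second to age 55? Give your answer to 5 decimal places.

0.16554

p₁ = l(50)/l(40) = 79,613/85,459 = 0.931593; p₂ = l(55)/l(40) = 75,842/85,459 = 0.887467.
P(exactly one) = p₁(1−p₂) + (1−p₁)p₂ = 0.104835 + 0.060709 = 0.165544.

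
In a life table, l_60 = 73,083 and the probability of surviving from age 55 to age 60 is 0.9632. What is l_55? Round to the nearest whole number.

l_55 = l_60 / p = 73,083 / 0.9632 = 75875.

75875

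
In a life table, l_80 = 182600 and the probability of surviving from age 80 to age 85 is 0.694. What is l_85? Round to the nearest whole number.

l_85 = l_80 × p = 182600 × 0.694 = 126724.

126724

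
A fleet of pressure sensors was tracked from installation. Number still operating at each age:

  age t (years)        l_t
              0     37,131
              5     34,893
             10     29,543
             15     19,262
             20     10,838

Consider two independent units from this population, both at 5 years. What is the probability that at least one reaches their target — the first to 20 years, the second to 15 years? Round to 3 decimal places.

0.691

p₁ = l_20/l_5 = 10,838/34,893 = 0.310607; p₂ = l_15/l_5 = 19,262/34,893 = 0.552030.
P(at least one) = 1 − (1−p₁)(1−p₂) = 1 − 0.689393 × 0.447970 = 0.691173.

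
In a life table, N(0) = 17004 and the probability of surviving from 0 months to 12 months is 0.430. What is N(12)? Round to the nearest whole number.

7312

N(12) = N(0) × p = 17004 × 0.430 = 7312.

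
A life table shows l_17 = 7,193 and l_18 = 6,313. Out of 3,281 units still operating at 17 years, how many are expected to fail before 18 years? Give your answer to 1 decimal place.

401.4

The relevant probability is 1 − 6,313/7,193 = 0.122341.
Expected number = 3,281 × 0.122341 = 401.4.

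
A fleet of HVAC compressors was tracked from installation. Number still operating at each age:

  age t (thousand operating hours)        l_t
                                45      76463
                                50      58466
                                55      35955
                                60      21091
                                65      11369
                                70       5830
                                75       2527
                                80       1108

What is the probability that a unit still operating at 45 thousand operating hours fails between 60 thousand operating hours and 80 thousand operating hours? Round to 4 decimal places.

0.2613

This is the probability of reaching 60 but not 80, conditional on being operational at 45: (l_60 − l_80) / l_45.
= (21091 − 1108) / 76463 = 19983 / 76463 = 0.261342.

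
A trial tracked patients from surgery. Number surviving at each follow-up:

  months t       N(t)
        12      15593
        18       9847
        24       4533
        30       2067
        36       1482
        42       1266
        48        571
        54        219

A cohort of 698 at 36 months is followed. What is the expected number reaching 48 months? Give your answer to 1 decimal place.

The relevant probability is 571/1482 = 0.385290.
Expected number = 698 × 0.385290 = 268.9.

268.9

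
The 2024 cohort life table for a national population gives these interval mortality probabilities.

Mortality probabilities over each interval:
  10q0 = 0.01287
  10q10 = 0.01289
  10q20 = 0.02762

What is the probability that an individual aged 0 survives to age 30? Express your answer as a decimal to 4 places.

Chaining the interval survival probabilities: (1 − 0.01287) × (1 − 0.01289) × (1 − 0.02762).
= 0.98713 × 0.98711 × 0.97238 = 0.947493.

0.9475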